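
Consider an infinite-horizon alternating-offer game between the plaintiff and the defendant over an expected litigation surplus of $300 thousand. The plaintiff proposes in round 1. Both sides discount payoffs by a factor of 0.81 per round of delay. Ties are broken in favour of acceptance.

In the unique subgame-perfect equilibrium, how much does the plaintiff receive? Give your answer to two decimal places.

165.75

In a stationary SPE each proposer offers the other exactly their discounted continuation value.
If the plaintiff keeps x when proposing and the defendant keeps y when proposing, then x = 300 − 0.81y and y = 300 − 0.81x.
Solving: x = 300(1 − 0.81) / (1 − 0.81·0.81) = 57 / 0.3439 ≈ 165.7459.
The defendant gets 300 − 165.7459 ≈ 134.2541.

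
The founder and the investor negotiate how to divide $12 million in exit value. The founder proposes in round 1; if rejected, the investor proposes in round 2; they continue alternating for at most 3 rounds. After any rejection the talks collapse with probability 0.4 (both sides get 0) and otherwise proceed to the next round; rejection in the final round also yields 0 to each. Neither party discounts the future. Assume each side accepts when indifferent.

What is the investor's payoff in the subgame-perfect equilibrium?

2.88

By backward induction:
Round 3 (the founder proposes): the investor will accept anything ≥ 0, so the founder offers 0 and keeps 12.
Round 2 (the investor proposes): rejecting gives the founder an expected 0.6 × 12 = 7.2; the investor offers that and keeps 4.8.
Round 1 (the founder proposes): rejecting gives the investor an expected 0.6 × 4.8 = 2.88; the founder offers that and keeps 9.12.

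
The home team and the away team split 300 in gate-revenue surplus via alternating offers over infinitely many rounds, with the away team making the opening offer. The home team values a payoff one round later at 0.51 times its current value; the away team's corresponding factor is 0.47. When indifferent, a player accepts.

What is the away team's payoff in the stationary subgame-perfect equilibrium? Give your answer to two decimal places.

Let x be the away team's share when the away team proposes and y be the home team's share when the home team proposes.
The home team accepts iff offered ≥ 0.51·y, so x = 300 − 0.51y. Symmetrically y = 300 − 0.47x.
Substituting: x = 300 − 0.51(300 − 0.47x), giving x(1 − 0.47·0.51) = 300(1 − 0.51).
So x = 300 × 0.49 / 0.7603 ≈ 193.3447, and the home team receives 300 − x ≈ 106.6553.

193.34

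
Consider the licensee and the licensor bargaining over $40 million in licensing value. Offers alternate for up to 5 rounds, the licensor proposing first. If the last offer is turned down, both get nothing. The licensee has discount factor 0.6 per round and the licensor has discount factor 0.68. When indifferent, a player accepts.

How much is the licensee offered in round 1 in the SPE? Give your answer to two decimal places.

10.81

By backward induction:
Round 5 (the licensor proposes): rejection yields 0 for the licensee; the licensor offers 0 and keeps 40.
Round 4 (the licensee proposes): the licensor can get 40 next round, worth 0.68 × 40 = 27.2 now, so the licensee offers 27.2, keeping 12.8.
Round 3 (the licensor proposes): the licensee can get 12.8 next round, worth 0.6 × 12.8 = 7.68 now. The licensor offers 7.68 and keeps 40 − 7.68 = 32.32.
Round 2 (the licensee proposes): the licensor can get 32.32 next round, worth 0.68 × 32.32 = 21.9776 now. The licensee offers 21.9776 and keeps 40 − 21.9776 = 18.0224.
Round 1 (the licensor proposes): the licensee can get 18.0224 next round, worth 0.6 × 18.0224 = 10.81344 now; the licensor offers that and keeps 29.18656.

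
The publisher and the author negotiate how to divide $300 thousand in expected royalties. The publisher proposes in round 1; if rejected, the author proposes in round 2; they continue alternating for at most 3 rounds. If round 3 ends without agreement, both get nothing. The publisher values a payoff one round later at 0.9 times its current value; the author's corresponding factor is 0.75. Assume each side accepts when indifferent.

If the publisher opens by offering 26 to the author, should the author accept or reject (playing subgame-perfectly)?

Round 3 (the publisher proposes): rejection yields 0 for the author; the publisher offers 0 and keeps 300.
Round 2 (the author proposes): the publisher can get 300 next round, worth 0.9 × 300 = 270 now, so the author offers 270, keeping 30.
So by rejecting in round 1, the author gets 30 next round, worth 0.75 × 30 = 22.5 now.
Offer 26 ≥ 22.5, so the author accepts.

Accept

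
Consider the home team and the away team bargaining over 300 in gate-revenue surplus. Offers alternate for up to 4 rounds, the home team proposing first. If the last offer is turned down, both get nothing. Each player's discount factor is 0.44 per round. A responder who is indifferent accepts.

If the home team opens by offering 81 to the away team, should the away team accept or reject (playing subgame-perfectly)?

Reject

Round 4 (the away team proposes): rejection yields 0 for the home team; the away team offers 0 and keeps 300.
Round 3 (the home team proposes): the away team can get 300 next round, worth 0.44 × 300 = 132 now; the home team offers that and keeps 168.
Round 2 (the away team proposes): the home team can get 168 next round, worth 0.44 × 168 = 73.92 now, so the away team offers 73.92, keeping 226.08.
So by rejecting in round 1, the away team gets 226.08 next round, worth 0.44 × 226.08 = 99.4752 now.
Offer 81 < 99.4752, so the away team rejects.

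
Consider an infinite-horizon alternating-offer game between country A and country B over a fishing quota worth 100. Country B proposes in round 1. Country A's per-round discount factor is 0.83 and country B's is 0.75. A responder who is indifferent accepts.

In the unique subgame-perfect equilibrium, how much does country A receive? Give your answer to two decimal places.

54.97

In a stationary SPE each proposer offers the other exactly their discounted continuation value.
If country B keeps x when proposing and country A keeps y when proposing, then x = 100 − 0.83y and y = 100 − 0.75x.
Solving: x = 100(1 − 0.83) / (1 − 0.75·0.83) = 17 / 0.3775 ≈ 45.0331.
Country A gets 100 − 45.0331 ≈ 54.9669.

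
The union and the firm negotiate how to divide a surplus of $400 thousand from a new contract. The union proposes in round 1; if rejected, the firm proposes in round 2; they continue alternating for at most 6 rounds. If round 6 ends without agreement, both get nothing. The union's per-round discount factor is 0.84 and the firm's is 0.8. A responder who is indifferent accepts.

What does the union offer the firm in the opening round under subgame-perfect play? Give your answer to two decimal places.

230.11

Round 6 (the firm proposes): the union will accept anything ≥ 0, so the firm offers 0 and keeps 400.
Round 5 (the union proposes): the firm can get 400 next round, worth 0.8 × 400 = 320 now; the union offers that and keeps 80.
Round 4 (the firm proposes): the union can get 80 next round, worth 0.84 × 80 = 67.2 now; the firm offers that and keeps 332.8.
Round 3 (the union proposes): the firm can get 332.8 next round, worth 0.8 × 332.8 = 266.24 now; the union offers that and keeps 133.76.
Round 2 (the firm proposes): the union can get 133.76 next round, worth 0.84 × 133.76 = 112.3584 now, so the firm offers 112.3584, keeping 287.6416.
Round 1 (the union proposes): the firm can get 287.6416 next round, worth 0.8 × 287.6416 = 230.11328 now; the union offers that and keeps 169.88672.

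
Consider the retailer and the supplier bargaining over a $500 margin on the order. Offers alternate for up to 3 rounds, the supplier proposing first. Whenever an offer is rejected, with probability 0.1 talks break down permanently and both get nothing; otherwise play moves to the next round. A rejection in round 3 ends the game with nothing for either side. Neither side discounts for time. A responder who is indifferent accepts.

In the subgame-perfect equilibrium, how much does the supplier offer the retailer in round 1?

45

By backward induction:
Round 3 (the supplier proposes): the retailer will accept anything ≥ 0, so the supplier offers 0 and keeps 500.
Round 2 (the retailer proposes): rejecting gives the supplier an expected 0.9 × 500 = 450; the retailer offers that and keeps 50.
Round 1 (the supplier proposes): rejecting gives the retailer an expected 0.9 × 50 = 45; the supplier offers that and keeps 455.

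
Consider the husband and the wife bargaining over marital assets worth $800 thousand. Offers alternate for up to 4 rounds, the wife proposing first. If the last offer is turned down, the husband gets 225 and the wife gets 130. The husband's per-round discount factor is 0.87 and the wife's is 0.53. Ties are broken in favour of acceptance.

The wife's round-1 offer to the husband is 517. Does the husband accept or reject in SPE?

Work out the husband's continuation value if the offer is rejected.
Round 4 (the husband proposes): the wife gets 130 if talks fail, so the husband offers 130 and keeps 670.
Round 3 (the wife proposes): the husband can get 670 next round, worth 0.87 × 670 = 582.9 now. The wife offers 582.9 and keeps 800 − 582.9 = 217.1.
Round 2 (the husband proposes): the wife can get 217.1 next round, worth 0.53 × 217.1 = 115.063 now; the husband offers that and keeps 684.937.
So by rejecting in round 1, the husband gets 684.937 next round, worth 0.87 × 684.937 = 595.89519 now.
Offer 517 < 595.89519, so the husband rejects.

Reject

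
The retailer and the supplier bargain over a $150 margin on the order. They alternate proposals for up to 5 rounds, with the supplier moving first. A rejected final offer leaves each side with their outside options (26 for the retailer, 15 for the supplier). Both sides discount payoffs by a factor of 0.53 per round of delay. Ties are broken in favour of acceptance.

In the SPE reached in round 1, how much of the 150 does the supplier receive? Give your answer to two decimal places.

Round 5 (the supplier proposes): the retailer gets 26 if talks fail, so the supplier offers 26 and keeps 124.
Round 4 (the retailer proposes): the supplier can get 124 next round, worth 0.53 × 124 = 65.72 now, so the retailer offers 65.72, keeping 84.28.
Round 3 (the supplier proposes): the retailer can get 84.28 next round, worth 0.53 × 84.28 = 44.6684 now, so the supplier offers 44.6684, keeping 105.3316.
Round 2 (the retailer proposes): the supplier can get 105.3316 next round, worth 0.53 × 105.3316 = 55.825748 now; the retailer offers that and keeps 94.174252.
Round 1 (the supplier proposes): the retailer can get 94.174252 next round, worth 0.53 × 94.174252 = 49.91235356 now, so the supplier offers 49.91235356, keeping 100.08764644.

100.09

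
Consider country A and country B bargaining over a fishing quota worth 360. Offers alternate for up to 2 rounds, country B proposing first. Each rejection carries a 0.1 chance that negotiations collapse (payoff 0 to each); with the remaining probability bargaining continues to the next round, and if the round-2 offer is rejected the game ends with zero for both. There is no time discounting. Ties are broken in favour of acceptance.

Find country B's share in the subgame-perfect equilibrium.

36

By backward induction:
Round 2 (country A proposes): rejection yields 0 for country B; country A offers 0 and keeps 360.
Round 1 (country B proposes): rejecting gives country A an expected 0.9 × 360 = 324, so country B offers 324, keeping 36.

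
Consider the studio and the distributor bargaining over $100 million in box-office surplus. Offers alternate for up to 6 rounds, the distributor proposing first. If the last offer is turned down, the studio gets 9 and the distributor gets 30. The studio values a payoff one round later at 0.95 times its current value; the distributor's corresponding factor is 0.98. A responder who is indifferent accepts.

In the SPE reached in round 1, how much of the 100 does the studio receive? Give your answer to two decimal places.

Work backward from the last round.
Round 6 (the studio proposes): the distributor gets 30 if talks fail, so the studio offers 30 and keeps 70.
Round 5 (the distributor proposes): the studio can get 70 next round, worth 0.95 × 70 = 66.5 now. The distributor offers 66.5 and keeps 100 − 66.5 = 33.5.
Round 4 (the studio proposes): the distributor can get 33.5 next round, worth 0.98 × 33.5 = 32.83 now, so the studio offers 32.83, keeping 67.17.
Round 3 (the distributor proposes): the studio can get 67.17 next round, worth 0.95 × 67.17 = 63.8115 now. The distributor offers 63.8115 and keeps 100 − 63.8115 = 36.1885.
Round 2 (the studio proposes): the distributor can get 36.1885 next round, worth 0.98 × 36.1885 = 35.46473 now; the studio offers that and keeps 64.53527.
Round 1 (the distributor proposes): the studio can get 64.53527 next round, worth 0.95 × 64.53527 = 61.3085065 now; the distributor offers that and keeps 38.6914935.

61.31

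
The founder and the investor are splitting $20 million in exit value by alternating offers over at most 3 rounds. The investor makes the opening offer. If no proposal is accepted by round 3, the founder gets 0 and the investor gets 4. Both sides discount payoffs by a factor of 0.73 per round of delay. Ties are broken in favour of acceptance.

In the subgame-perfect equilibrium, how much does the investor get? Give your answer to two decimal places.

16.06

Round 3 (the investor proposes): the founder will accept anything ≥ 0, so the investor offers 0 and keeps 20.
Round 2 (the founder proposes): the investor can get 20 next round, worth 0.73 × 20 = 14.6 now; the founder offers that and keeps 5.4.
Round 1 (the investor proposes): the founder can get 5.4 next round, worth 0.73 × 5.4 = 3.942 now; the investor offers that and keeps 16.058.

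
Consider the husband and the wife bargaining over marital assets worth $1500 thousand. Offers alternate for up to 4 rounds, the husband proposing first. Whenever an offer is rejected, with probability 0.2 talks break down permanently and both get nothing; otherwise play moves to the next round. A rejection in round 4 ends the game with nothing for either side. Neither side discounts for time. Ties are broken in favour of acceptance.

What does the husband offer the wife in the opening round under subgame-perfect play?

1008

By backward induction:
Round 4 (the wife proposes): rejection yields 0 for the husband; the wife offers 0 and keeps 1500.
Round 3 (the husband proposes): rejecting gives the wife an expected 0.8 × 1500 = 1200, so the husband offers 1200, keeping 300.
Round 2 (the wife proposes): rejecting gives the husband an expected 0.8 × 300 = 240, so the wife offers 240, keeping 1260.
Round 1 (the husband proposes): rejecting gives the wife an expected 0.8 × 1260 = 1008; the husband offers that and keeps 492.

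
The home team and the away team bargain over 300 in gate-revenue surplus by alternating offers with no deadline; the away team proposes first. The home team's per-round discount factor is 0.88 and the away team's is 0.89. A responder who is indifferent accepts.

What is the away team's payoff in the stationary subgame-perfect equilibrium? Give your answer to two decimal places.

In a stationary SPE each proposer offers the other exactly their discounted continuation value.
If the away team keeps x when proposing and the home team keeps y when proposing, then x = 300 − 0.88y and y = 300 − 0.89x.
Solving: x = 300(1 − 0.88) / (1 − 0.89·0.88) = 36 / 0.2168 ≈ 166.0517.
The home team gets 300 − 166.0517 ≈ 133.9483.

166.05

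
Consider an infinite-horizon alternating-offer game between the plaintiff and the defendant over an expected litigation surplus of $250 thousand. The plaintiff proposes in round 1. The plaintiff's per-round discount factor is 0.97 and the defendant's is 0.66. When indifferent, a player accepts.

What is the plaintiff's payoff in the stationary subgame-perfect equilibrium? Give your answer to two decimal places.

236.24

When the plaintiff proposes, the defendant accepts any offer worth at least 0.66 times what the defendant would get by proposing next round; and vice versa.
This gives x = 250 − 0.66y and y = 250 − 0.97x, where x and y are each side's share when it proposes.
Hence (1 − 0.66·0.97)x = 250(1 − 0.66), i.e. 0.3598·x = 85.
x ≈ 236.2424; the defendant's share is 250 − x ≈ 13.7576.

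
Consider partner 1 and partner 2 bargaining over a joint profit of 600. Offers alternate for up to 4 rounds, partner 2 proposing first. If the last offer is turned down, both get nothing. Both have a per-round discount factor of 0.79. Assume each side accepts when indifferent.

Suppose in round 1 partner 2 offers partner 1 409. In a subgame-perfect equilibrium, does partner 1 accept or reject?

Work out partner 1's continuation value if the offer is rejected.
Round 4 (partner 1 proposes): partner 2 will accept anything ≥ 0, so partner 1 offers 0 and keeps 600.
Round 3 (partner 2 proposes): partner 1 can get 600 next round, worth 0.79 × 600 = 474 now; partner 2 offers that and keeps 126.
Round 2 (partner 1 proposes): partner 2 can get 126 next round, worth 0.79 × 126 = 99.54 now; partner 1 offers that and keeps 500.46.
So by rejecting in round 1, partner 1 gets 500.46 next round, worth 0.79 × 500.46 = 395.3634 now.
Offer 409 ≥ 395.3634, so partner 1 accepts.

Accept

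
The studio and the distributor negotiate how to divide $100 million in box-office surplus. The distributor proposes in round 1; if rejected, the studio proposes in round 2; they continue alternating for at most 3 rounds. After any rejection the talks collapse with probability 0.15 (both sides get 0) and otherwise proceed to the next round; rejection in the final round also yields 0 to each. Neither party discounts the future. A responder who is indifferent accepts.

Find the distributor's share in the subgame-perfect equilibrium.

Round 3 (the distributor proposes): the studio will accept anything ≥ 0, so the distributor offers 0 and keeps 100.
Round 2 (the studio proposes): rejecting gives the distributor an expected 0.85 × 100 = 85, so the studio offers 85, keeping 15.
Round 1 (the distributor proposes): rejecting gives the studio an expected 0.85 × 15 = 12.75, so the distributor offers 12.75, keeping 87.25.

87.25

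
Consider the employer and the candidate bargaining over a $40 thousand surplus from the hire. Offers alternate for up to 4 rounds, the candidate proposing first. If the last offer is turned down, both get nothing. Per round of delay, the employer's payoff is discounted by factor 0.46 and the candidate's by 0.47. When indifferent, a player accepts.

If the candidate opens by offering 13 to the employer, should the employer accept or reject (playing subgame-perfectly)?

Reject

Round 4 (the employer proposes): the candidate will accept anything ≥ 0, so the employer offers 0 and keeps 40.
Round 3 (the candidate proposes): the employer can get 40 next round, worth 0.46 × 40 = 18.4 now; the candidate offers that and keeps 21.6.
Round 2 (the employer proposes): the candidate can get 21.6 next round, worth 0.47 × 21.6 = 10.152 now, so the employer offers 10.152, keeping 29.848.
So by rejecting in round 1, the employer gets 29.848 next round, worth 0.46 × 29.848 = 13.73008 now.
Offer 13 < 13.73008, so the employer rejects.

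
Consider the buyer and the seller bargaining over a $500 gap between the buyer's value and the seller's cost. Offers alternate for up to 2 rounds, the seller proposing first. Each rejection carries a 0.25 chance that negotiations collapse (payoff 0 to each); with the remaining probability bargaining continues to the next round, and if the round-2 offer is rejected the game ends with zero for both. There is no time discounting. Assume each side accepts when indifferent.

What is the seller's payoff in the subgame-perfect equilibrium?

125

Round 2 (the buyer proposes): the seller will accept anything ≥ 0, so the buyer offers 0 and keeps 500.
Round 1 (the seller proposes): rejecting gives the buyer an expected 0.75 × 500 = 375. The seller offers 375 and keeps 500 − 375 = 125.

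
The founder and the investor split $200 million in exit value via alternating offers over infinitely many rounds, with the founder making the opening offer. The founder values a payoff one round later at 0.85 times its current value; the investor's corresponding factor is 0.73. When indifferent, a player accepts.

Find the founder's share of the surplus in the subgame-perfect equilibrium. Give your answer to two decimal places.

142.29

In a stationary SPE each proposer offers the other exactly their discounted continuation value.
If the founder keeps x when proposing and the investor keeps y when proposing, then x = 200 − 0.73y and y = 200 − 0.85x.
Solving: x = 200(1 − 0.73) / (1 − 0.85·0.73) = 54 / 0.3795 ≈ 142.2925.
The investor gets 200 − 142.2925 ≈ 57.7075.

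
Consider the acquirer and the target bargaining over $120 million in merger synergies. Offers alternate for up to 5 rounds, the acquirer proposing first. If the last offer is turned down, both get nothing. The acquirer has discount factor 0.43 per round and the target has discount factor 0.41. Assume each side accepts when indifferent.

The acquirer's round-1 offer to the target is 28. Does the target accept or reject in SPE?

Reject

Round 5 (the acquirer proposes): rejection yields 0 for the target; the acquirer offers 0 and keeps 120.
Round 4 (the target proposes): the acquirer can get 120 next round, worth 0.43 × 120 = 51.6 now, so the target offers 51.6, keeping 68.4.
Round 3 (the acquirer proposes): the target can get 68.4 next round, worth 0.41 × 68.4 = 28.044 now, so the acquirer offers 28.044, keeping 91.956.
Round 2 (the target proposes): the acquirer can get 91.956 next round, worth 0.43 × 91.956 = 39.54108 now. The target offers 39.54108 and keeps 120 − 39.54108 = 80.45892.
So by rejecting in round 1, the target gets 80.45892 next round, worth 0.41 × 80.45892 = 32.9881572 now.
Offer 28 < 32.9881572, so the target rejects.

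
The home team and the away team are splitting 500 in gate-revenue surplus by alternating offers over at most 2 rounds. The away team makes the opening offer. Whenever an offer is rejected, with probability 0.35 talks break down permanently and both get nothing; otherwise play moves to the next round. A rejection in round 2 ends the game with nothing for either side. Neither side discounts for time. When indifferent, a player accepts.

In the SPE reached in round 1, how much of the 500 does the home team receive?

325

By backward induction:
Round 2 (the home team proposes): rejection yields 0 for the away team; the home team offers 0 and keeps 500.
Round 1 (the away team proposes): rejecting gives the home team an expected 0.65 × 500 = 325; the away team offers that and keeps 175.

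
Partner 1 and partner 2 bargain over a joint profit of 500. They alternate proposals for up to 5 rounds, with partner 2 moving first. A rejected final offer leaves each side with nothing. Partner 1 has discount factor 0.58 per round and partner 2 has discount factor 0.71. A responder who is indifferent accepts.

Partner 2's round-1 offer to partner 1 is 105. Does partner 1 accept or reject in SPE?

Reject

Round 5 (partner 2 proposes): partner 1 will accept anything ≥ 0, so partner 2 offers 0 and keeps 500.
Round 4 (partner 1 proposes): partner 2 can get 500 next round, worth 0.71 × 500 = 355 now. Partner 1 offers 355 and keeps 500 − 355 = 145.
Round 3 (partner 2 proposes): partner 1 can get 145 next round, worth 0.58 × 145 = 84.1 now. Partner 2 offers 84.1 and keeps 500 − 84.1 = 415.9.
Round 2 (partner 1 proposes): partner 2 can get 415.9 next round, worth 0.71 × 415.9 = 295.289 now; partner 1 offers that and keeps 204.711.
So by rejecting in round 1, partner 1 gets 204.711 next round, worth 0.58 × 204.711 = 118.73238 now.
Offer 105 < 118.73238, so partner 1 rejects.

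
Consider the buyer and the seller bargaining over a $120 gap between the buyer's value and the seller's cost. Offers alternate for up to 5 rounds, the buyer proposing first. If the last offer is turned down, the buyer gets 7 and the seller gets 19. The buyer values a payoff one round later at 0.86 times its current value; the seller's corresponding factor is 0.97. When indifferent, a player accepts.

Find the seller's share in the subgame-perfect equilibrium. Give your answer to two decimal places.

Round 5 (the buyer proposes): the seller gets 19 if talks fail, so the buyer offers 19 and keeps 101.
Round 4 (the seller proposes): the buyer can get 101 next round, worth 0.86 × 101 = 86.86 now. The seller offers 86.86 and keeps 120 − 86.86 = 33.14.
Round 3 (the buyer proposes): the seller can get 33.14 next round, worth 0.97 × 33.14 = 32.1458 now. The buyer offers 32.1458 and keeps 120 − 32.1458 = 87.8542.
Round 2 (the seller proposes): the buyer can get 87.8542 next round, worth 0.86 × 87.8542 = 75.554612 now. The seller offers 75.554612 and keeps 120 − 75.554612 = 44.445388.
Round 1 (the buyer proposes): the seller can get 44.445388 next round, worth 0.97 × 44.445388 = 43.11202636 now. The buyer offers 43.11202636 and keeps 120 − 43.11202636 = 76.88797364.

43.11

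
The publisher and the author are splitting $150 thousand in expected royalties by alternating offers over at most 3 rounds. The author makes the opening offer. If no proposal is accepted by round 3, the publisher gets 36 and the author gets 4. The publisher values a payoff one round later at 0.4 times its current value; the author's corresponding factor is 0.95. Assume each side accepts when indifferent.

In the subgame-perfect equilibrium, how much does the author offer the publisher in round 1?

16.68

Solve by backward induction from round 3.
Round 3 (the author proposes): the publisher gets 36 if talks fail, so the author offers 36 and keeps 114.
Round 2 (the publisher proposes): the author can get 114 next round, worth 0.95 × 114 = 108.3 now, so the publisher offers 108.3, keeping 41.7.
Round 1 (the author proposes): the publisher can get 41.7 next round, worth 0.4 × 41.7 = 16.68 now; the author offers that and keeps 133.32.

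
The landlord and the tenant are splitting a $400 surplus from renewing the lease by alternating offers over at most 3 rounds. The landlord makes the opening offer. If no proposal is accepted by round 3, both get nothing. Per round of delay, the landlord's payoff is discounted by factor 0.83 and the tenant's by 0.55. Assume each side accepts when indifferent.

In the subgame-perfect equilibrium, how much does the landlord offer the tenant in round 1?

Round 3 (the landlord proposes): rejection yields 0 for the tenant; the landlord offers 0 and keeps 400.
Round 2 (the tenant proposes): the landlord can get 400 next round, worth 0.83 × 400 = 332 now. The tenant offers 332 and keeps 400 − 332 = 68.
Round 1 (the landlord proposes): the tenant can get 68 next round, worth 0.55 × 68 = 37.4 now, so the landlord offers 37.4, keeping 362.6.

37.4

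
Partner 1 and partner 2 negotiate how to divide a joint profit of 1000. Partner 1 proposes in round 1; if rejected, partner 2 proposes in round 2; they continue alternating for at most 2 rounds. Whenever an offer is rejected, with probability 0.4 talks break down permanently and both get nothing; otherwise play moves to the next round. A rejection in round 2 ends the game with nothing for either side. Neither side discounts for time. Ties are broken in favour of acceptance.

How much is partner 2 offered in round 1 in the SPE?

600

Round 2 (partner 2 proposes): partner 1 will accept anything ≥ 0, so partner 2 offers 0 and keeps 1000.
Round 1 (partner 1 proposes): rejecting gives partner 2 an expected 0.6 × 1000 = 600; partner 1 offers that and keeps 400.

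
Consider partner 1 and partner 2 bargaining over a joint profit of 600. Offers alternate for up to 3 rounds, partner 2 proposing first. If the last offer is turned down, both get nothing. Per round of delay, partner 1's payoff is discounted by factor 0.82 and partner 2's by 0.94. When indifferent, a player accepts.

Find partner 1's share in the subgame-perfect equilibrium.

29.52

Round 3 (partner 2 proposes): partner 1 will accept anything ≥ 0, so partner 2 offers 0 and keeps 600.
Round 2 (partner 1 proposes): partner 2 can get 600 next round, worth 0.94 × 600 = 564 now, so partner 1 offers 564, keeping 36.
Round 1 (partner 2 proposes): partner 1 can get 36 next round, worth 0.82 × 36 = 29.52 now, so partner 2 offers 29.52, keeping 570.48.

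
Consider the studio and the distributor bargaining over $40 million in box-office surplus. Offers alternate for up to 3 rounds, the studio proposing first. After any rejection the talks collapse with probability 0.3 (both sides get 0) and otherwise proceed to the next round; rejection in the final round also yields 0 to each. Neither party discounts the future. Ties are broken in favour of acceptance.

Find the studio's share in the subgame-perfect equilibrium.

31.6

By backward induction:
Round 3 (the studio proposes): rejection yields 0 for the distributor; the studio offers 0 and keeps 40.
Round 2 (the distributor proposes): rejecting gives the studio an expected 0.7 × 40 = 28, so the distributor offers 28, keeping 12.
Round 1 (the studio proposes): rejecting gives the distributor an expected 0.7 × 12 = 8.4, so the studio offers 8.4, keeping 31.6.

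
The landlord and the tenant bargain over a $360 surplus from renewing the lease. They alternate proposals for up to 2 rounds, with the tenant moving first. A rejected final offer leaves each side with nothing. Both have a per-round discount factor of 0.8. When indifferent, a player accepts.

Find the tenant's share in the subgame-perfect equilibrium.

72

Solve by backward induction from round 2.
Round 2 (the landlord proposes): rejection yields 0 for the tenant; the landlord offers 0 and keeps 360.
Round 1 (the tenant proposes): the landlord can get 360 next round, worth 0.8 × 360 = 288 now; the tenant offers that and keeps 72.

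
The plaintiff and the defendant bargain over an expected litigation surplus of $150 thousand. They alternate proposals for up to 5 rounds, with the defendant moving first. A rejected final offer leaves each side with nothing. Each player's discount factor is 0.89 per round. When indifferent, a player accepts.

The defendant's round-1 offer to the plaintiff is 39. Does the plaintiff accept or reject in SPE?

Round 5 (the defendant proposes): rejection yields 0 for the plaintiff; the defendant offers 0 and keeps 150.
Round 4 (the plaintiff proposes): the defendant can get 150 next round, worth 0.89 × 150 = 133.5 now, so the plaintiff offers 133.5, keeping 16.5.
Round 3 (the defendant proposes): the plaintiff can get 16.5 next round, worth 0.89 × 16.5 = 14.685 now. The defendant offers 14.685 and keeps 150 − 14.685 = 135.315.
Round 2 (the plaintiff proposes): the defendant can get 135.315 next round, worth 0.89 × 135.315 = 120.43035 now, so the plaintiff offers 120.43035, keeping 29.56965.
So by rejecting in round 1, the plaintiff gets 29.56965 next round, worth 0.89 × 29.56965 = 26.3169885 now.
Offer 39 ≥ 26.3169885, so the plaintiff accepts.

Accept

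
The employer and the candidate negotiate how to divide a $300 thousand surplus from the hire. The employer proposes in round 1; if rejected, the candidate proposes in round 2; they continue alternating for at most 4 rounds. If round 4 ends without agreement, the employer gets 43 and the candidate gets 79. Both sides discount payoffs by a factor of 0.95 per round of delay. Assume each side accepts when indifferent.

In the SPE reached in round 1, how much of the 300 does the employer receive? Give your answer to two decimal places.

Work backward from the last round.
Round 4 (the candidate proposes): the employer gets 43 if talks fail, so the candidate offers 43 and keeps 257.
Round 3 (the employer proposes): the candidate can get 257 next round, worth 0.95 × 257 = 244.15 now; the employer offers that and keeps 55.85.
Round 2 (the candidate proposes): the employer can get 55.85 next round, worth 0.95 × 55.85 = 53.0575 now, so the candidate offers 53.0575, keeping 246.9425.
Round 1 (the employer proposes): the candidate can get 246.9425 next round, worth 0.95 × 246.9425 = 234.595375 now, so the employer offers 234.595375, keeping 65.404625.

65.40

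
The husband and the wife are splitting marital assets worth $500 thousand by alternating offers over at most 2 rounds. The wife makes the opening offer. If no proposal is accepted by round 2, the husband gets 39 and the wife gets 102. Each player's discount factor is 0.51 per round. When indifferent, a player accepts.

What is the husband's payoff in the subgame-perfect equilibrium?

202.98

Work backward from the last round.
Round 2 (the husband proposes): the wife gets 102 if talks fail, so the husband offers 102 and keeps 398.
Round 1 (the wife proposes): the husband can get 398 next round, worth 0.51 × 398 = 202.98 now; the wife offers that and keeps 297.02.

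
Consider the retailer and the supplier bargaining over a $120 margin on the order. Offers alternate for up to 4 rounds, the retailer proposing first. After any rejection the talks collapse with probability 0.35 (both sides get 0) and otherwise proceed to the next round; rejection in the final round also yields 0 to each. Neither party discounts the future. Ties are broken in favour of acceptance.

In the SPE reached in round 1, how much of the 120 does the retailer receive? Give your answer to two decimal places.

59.75

By backward induction:
Round 4 (the supplier proposes): rejection yields 0 for the retailer; the supplier offers 0 and keeps 120.
Round 3 (the retailer proposes): rejecting gives the supplier an expected 0.65 × 120 = 78; the retailer offers that and keeps 42.
Round 2 (the supplier proposes): rejecting gives the retailer an expected 0.65 × 42 = 27.3; the supplier offers that and keeps 92.7.
Round 1 (the retailer proposes): rejecting gives the supplier an expected 0.65 × 92.7 = 60.255; the retailer offers that and keeps 59.745.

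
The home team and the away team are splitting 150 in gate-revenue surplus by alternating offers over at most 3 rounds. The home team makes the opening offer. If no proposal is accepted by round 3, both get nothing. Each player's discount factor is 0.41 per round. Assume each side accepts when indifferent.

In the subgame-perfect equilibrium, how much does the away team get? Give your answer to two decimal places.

Round 3 (the home team proposes): rejection yields 0 for the away team; the home team offers 0 and keeps 150.
Round 2 (the away team proposes): the home team can get 150 next round, worth 0.41 × 150 = 61.5 now. The away team offers 61.5 and keeps 150 − 61.5 = 88.5.
Round 1 (the home team proposes): the away team can get 88.5 next round, worth 0.41 × 88.5 = 36.285 now; the home team offers that and keeps 113.715.

36.29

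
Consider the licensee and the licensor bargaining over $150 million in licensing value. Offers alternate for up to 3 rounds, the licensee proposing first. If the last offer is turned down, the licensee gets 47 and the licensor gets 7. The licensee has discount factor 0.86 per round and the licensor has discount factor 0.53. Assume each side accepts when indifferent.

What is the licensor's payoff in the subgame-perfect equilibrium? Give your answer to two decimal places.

14.32

Round 3 (the licensee proposes): the licensor gets 7 if talks fail, so the licensee offers 7 and keeps 143.
Round 2 (the licensor proposes): the licensee can get 143 next round, worth 0.86 × 143 = 122.98 now. The licensor offers 122.98 and keeps 150 − 122.98 = 27.02.
Round 1 (the licensee proposes): the licensor can get 27.02 next round, worth 0.53 × 27.02 = 14.3206 now. The licensee offers 14.3206 and keeps 150 − 14.3206 = 135.6794.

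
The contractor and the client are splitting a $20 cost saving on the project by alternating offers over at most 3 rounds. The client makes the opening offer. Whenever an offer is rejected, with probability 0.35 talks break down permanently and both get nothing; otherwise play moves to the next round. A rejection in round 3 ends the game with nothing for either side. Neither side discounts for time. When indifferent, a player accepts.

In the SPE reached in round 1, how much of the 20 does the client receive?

Round 3 (the client proposes): the contractor will accept anything ≥ 0, so the client offers 0 and keeps 20.
Round 2 (the contractor proposes): rejecting gives the client an expected 0.65 × 20 = 13, so the contractor offers 13, keeping 7.
Round 1 (the client proposes): rejecting gives the contractor an expected 0.65 × 7 = 4.55, so the client offers 4.55, keeping 15.45.

15.45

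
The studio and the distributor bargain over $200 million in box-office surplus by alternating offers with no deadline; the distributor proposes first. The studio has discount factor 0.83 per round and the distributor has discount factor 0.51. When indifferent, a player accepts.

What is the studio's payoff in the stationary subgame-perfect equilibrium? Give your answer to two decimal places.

141.04

When the distributor proposes, the studio accepts any offer worth at least 0.83 times what the studio would get by proposing next round; and vice versa.
This gives x = 200 − 0.83y and y = 200 − 0.51x, where x and y are each side's share when it proposes.
Hence (1 − 0.83·0.51)x = 200(1 − 0.83), i.e. 0.5767·x = 34.
x ≈ 58.9561; the studio's share is 200 − x ≈ 141.0439.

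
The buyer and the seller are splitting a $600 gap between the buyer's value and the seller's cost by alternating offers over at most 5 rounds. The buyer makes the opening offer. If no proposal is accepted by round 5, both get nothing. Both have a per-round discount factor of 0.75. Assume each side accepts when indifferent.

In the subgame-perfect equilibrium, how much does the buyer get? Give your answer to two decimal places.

424.22

Round 5 (the buyer proposes): rejection yields 0 for the seller; the buyer offers 0 and keeps 600.
Round 4 (the seller proposes): the buyer can get 600 next round, worth 0.75 × 600 = 450 now, so the seller offers 450, keeping 150.
Round 3 (the buyer proposes): the seller can get 150 next round, worth 0.75 × 150 = 112.5 now. The buyer offers 112.5 and keeps 600 − 112.5 = 487.5.
Round 2 (the seller proposes): the buyer can get 487.5 next round, worth 0.75 × 487.5 = 365.625 now. The seller offers 365.625 and keeps 600 − 365.625 = 234.375.
Round 1 (the buyer proposes): the seller can get 234.375 next round, worth 0.75 × 234.375 = 175.78125 now. The buyer offers 175.78125 and keeps 600 − 175.78125 = 424.21875.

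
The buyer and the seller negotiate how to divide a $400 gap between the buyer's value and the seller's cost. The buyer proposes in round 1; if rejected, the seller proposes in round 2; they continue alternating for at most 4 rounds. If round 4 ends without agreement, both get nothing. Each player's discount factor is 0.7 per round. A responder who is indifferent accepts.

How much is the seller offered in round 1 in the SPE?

Solve by backward induction from round 4.
Round 4 (the seller proposes): the buyer will accept anything ≥ 0, so the seller offers 0 and keeps 400.
Round 3 (the buyer proposes): the seller can get 400 next round, worth 0.7 × 400 = 280 now, so the buyer offers 280, keeping 120.
Round 2 (the seller proposes): the buyer can get 120 next round, worth 0.7 × 120 = 84 now, so the seller offers 84, keeping 316.
Round 1 (the buyer proposes): the seller can get 316 next round, worth 0.7 × 316 = 221.2 now; the buyer offers that and keeps 178.8.

221.2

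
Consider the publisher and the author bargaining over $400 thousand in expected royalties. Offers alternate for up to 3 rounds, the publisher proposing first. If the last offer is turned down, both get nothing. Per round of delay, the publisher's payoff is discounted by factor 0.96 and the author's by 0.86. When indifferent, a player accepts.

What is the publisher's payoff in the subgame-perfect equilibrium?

By backward induction:
Round 3 (the publisher proposes): rejection yields 0 for the author; the publisher offers 0 and keeps 400.
Round 2 (the author proposes): the publisher can get 400 next round, worth 0.96 × 400 = 384 now. The author offers 384 and keeps 400 − 384 = 16.
Round 1 (the publisher proposes): the author can get 16 next round, worth 0.86 × 16 = 13.76 now, so the publisher offers 13.76, keeping 386.24.

386.24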